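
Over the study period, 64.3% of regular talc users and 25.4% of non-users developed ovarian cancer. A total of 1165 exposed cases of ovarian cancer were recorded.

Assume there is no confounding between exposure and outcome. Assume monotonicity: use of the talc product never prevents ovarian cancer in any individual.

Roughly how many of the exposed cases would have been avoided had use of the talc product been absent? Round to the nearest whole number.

about 705 cases

p₁ = 0.643, p₀ = 0.254.
PN = (p₁ − p₀)/p₁ = (0.643 − 0.254) / 0.643 ≈ 0.60498.
Attributable cases ≈ PN × (exposed cases) = 0.60498 × 1165 ≈ 704.80.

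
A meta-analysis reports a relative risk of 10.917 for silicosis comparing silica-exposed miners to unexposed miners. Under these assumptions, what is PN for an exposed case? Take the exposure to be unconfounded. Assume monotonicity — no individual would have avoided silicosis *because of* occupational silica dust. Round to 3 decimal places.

PN ≈ 0.908

Under exogeneity and monotonicity, PN = (RR − 1) / RR = 1 − 1/RR.
PN = (10.917 − 1) / 10.917 = 9.917 / 10.917 ≈ 0.9084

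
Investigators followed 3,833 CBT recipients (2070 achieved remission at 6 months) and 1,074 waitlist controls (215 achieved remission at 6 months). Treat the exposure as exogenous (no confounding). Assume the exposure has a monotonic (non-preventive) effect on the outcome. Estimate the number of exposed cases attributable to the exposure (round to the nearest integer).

p₁ = P(outcome | exposed) = 2070/3833 = 0.54005
p₀ = P(outcome | unexposed) = 215/1074 = 0.20019
PN = (p₁ − p₀)/p₁ = (0.54005 − 0.20019) / 0.54005 ≈ 0.62932.
Attributable cases ≈ PN × (exposed cases) = 0.62932 × 2070 ≈ 1302.69.

about 1303 cases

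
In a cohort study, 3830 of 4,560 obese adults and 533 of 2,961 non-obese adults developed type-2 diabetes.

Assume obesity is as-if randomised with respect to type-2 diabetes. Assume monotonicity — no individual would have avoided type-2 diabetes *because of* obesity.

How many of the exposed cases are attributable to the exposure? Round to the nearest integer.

p₁ = P(outcome | exposed) = 3830/4560 = 0.83991
p₀ = P(outcome | unexposed) = 533/2961 = 0.18001
PN = (p₁ − p₀)/p₁ = (0.83991 − 0.18001) / 0.83991 ≈ 0.78568.
Attributable cases ≈ PN × (exposed cases) = 0.78568 × 3830 ≈ 3009.17.

about 3009 cases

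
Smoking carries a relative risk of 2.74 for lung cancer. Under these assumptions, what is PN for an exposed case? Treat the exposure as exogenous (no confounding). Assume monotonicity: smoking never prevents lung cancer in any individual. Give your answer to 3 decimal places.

Under exogeneity and monotonicity, PN = (RR − 1) / RR = 1 − 1/RR.
PN = (2.74 − 1) / 2.74 = 1.74 / 2.74 ≈ 0.6350

PN ≈ 0.635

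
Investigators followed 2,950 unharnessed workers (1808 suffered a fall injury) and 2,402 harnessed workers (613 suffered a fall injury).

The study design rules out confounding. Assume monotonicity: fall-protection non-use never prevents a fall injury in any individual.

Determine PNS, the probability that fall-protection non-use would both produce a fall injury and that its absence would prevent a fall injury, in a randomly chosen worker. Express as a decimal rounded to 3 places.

PNS ≈ 0.358

p₁ = P(outcome | exposed) = 1808/2950 = 0.61288
p₀ = P(outcome | unexposed) = 613/2402 = 0.2552
Under exogeneity and monotonicity, PNS = p₁ − p₀.
PNS = 0.61288 − 0.2552 = 0.35768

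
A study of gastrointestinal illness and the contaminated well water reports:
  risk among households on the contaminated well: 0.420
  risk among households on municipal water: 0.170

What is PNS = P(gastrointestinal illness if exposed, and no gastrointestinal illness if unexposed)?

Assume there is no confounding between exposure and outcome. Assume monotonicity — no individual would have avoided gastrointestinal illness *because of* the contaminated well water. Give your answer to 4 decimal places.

Let p₁ = 0.42, p₀ = 0.17.
Under exogeneity and monotonicity, PNS = p₁ − p₀.
PNS = 0.42 − 0.17 = 0.25

PNS ≈ 0.2500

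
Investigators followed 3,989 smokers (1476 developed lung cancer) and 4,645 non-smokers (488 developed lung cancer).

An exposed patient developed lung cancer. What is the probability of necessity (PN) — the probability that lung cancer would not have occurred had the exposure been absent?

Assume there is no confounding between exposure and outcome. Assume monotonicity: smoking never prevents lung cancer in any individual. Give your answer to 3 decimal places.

PN ≈ 0.716

p₁ = P(outcome | exposed) = 1476/3989 = 0.37002
p₀ = P(outcome | unexposed) = 488/4645 = 0.10506
Under exogeneity and monotonicity, PN = (p₁ − p₀) / p₁.
PN = (0.37002 − 0.10506) / 0.37002 = 0.26496 / 0.37002 ≈ 0.7161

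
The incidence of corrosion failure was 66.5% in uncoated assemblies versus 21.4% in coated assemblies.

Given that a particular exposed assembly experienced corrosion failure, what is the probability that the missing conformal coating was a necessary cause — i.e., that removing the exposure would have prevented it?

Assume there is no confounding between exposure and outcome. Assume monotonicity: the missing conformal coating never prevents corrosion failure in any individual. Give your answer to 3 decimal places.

p₁ = 0.665, p₀ = 0.214.
Under exogeneity and monotonicity, PN = (p₁ − p₀) / p₁.
PN = (0.665 − 0.214) / 0.665 = 0.451 / 0.665 ≈ 0.6782

PN ≈ 0.678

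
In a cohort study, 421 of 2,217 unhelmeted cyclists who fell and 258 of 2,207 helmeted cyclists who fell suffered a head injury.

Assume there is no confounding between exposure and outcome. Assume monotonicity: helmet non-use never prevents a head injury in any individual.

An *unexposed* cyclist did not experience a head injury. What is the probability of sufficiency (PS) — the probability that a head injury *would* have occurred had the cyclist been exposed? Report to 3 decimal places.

p₁ = P(outcome | exposed) = 421/2217 = 0.1899
p₀ = P(outcome | unexposed) = 258/2207 = 0.1169
Under exogeneity and monotonicity, PS = (p₁ − p₀) / (1 − p₀).
PS = (0.1899 − 0.1169) / (1 − 0.1169) = 0.072995 / 0.8831 ≈ 0.0827

PS ≈ 0.083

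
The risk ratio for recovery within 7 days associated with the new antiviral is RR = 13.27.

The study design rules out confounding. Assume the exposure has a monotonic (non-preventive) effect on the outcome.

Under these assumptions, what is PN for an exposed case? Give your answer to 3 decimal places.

PN ≈ 0.925

Under exogeneity and monotonicity, PN = (RR − 1) / RR = 1 − 1/RR.
PN = (13.27 − 1) / 13.27 = 12.27 / 13.27 ≈ 0.9246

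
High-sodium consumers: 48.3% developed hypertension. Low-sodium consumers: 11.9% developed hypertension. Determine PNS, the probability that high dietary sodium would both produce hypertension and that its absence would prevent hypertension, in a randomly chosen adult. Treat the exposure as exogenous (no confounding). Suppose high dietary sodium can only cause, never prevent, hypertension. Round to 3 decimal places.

PNS ≈ 0.364

p₁ = 0.483, p₀ = 0.119.
Under exogeneity and monotonicity, PNS = p₁ − p₀.
PNS = 0.483 − 0.119 = 0.364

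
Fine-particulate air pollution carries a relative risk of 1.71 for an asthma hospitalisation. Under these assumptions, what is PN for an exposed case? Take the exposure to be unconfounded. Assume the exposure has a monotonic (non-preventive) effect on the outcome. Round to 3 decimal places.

PN ≈ 0.415

Under exogeneity and monotonicity, PN = (RR − 1) / RR = 1 − 1/RR.
PN = (1.71 − 1) / 1.71 = 0.71 / 1.71 ≈ 0.4152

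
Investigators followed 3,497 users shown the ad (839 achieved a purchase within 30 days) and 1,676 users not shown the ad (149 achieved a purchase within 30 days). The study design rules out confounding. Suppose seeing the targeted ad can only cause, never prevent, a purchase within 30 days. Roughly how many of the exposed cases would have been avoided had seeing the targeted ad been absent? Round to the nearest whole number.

p₁ = P(outcome | exposed) = 839/3497 = 0.23992
p₀ = P(outcome | unexposed) = 149/1676 = 0.088902
PN = (p₁ − p₀)/p₁ = (0.23992 − 0.088902) / 0.23992 ≈ 0.62945.
Attributable cases ≈ PN × (exposed cases) = 0.62945 × 839 ≈ 528.11.

about 528 cases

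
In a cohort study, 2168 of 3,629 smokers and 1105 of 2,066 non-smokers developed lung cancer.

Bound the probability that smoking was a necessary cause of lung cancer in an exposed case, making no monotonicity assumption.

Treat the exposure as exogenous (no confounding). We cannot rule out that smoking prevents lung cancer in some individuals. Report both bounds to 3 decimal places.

p₁ = P(outcome | exposed) = 2168/3629 = 0.59741
p₀ = P(outcome | unexposed) = 1105/2066 = 0.53485
Under exogeneity alone the bounds on PN are max{0,(p₁−p₀)/p₁} ≤ PN ≤ min{1,(1−p₀)/p₁}.
  lower = (p₁ − p₀)/p₁ = 0.06256 / 0.59741 ≈ 0.1047
  upper = min{1, (1 − p₀)/p₁} = 0.46515 / 0.59741 ≈ 0.7786

0.105 ≤ PN ≤ 0.779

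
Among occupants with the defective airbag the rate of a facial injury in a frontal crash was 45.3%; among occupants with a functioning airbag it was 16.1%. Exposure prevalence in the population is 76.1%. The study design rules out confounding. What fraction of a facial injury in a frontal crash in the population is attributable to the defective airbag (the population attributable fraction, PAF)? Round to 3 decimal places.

p₁ = 0.453, p₀ = 0.161.
Overall risk P(Y=1) = π·p₁ + (1−π)·p₀ = 0.761×0.453 + 0.239×0.161 = 0.38321.
Under exogeneity, PAF = [P(Y=1) − p₀] / P(Y=1).
PAF = (0.38321 − 0.161) / 0.38321 ≈ 0.5799

PAF ≈ 0.580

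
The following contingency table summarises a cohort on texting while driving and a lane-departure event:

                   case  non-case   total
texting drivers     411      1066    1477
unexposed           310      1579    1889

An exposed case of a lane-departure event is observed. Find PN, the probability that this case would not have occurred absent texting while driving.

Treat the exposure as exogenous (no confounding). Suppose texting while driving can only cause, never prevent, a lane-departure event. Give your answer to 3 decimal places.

PN ≈ 0.410

p₁ = P(outcome | exposed) = 411/1477 = 0.27827
p₀ = P(outcome | unexposed) = 310/1889 = 0.16411
Under exogeneity and monotonicity, PN = (p₁ − p₀) / p₁.
PN = (0.27827 − 0.16411) / 0.27827 = 0.11416 / 0.27827 ≈ 0.4102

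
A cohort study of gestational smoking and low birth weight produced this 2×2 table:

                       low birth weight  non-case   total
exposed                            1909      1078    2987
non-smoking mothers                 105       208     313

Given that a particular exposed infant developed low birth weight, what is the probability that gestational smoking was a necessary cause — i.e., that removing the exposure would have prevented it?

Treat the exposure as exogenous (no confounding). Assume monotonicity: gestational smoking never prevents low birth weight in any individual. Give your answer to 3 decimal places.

p₁ = P(outcome | exposed) = 1909/2987 = 0.6391
p₀ = P(outcome | unexposed) = 105/313 = 0.33546
Under exogeneity and monotonicity, PN = (p₁ − p₀) / p₁.
PN = (0.6391 − 0.33546) / 0.6391 = 0.30364 / 0.6391 ≈ 0.4751

PN ≈ 0.475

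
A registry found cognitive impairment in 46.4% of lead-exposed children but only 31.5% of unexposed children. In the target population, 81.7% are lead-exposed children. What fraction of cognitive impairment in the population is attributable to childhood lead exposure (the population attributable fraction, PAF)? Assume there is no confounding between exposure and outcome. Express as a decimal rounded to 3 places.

p₁ = 0.464, p₀ = 0.315.
Overall risk P(Y=1) = π·p₁ + (1−π)·p₀ = 0.817×0.464 + 0.183×0.315 = 0.43673.
Under exogeneity, PAF = [P(Y=1) − p₀] / P(Y=1).
PAF = (0.43673 − 0.315) / 0.43673 ≈ 0.2787

PAF ≈ 0.279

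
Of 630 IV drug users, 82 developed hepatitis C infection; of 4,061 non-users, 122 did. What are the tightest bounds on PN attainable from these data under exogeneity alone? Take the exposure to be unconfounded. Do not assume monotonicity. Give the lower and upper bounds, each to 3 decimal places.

p₁ = P(outcome | exposed) = 82/630 = 0.13016
p₀ = P(outcome | unexposed) = 122/4061 = 0.030042
Under exogeneity alone the bounds on PN are max{0,(p₁−p₀)/p₁} ≤ PN ≤ min{1,(1−p₀)/p₁}.
  lower = (p₁ − p₀)/p₁ = 0.10012 / 0.13016 ≈ 0.7692
  upper = min{1, (1 − p₀)/p₁} = 0.96996 / 0.13016 ≈ 7.4521 → capped at 1

0.769 ≤ PN ≤ 1.000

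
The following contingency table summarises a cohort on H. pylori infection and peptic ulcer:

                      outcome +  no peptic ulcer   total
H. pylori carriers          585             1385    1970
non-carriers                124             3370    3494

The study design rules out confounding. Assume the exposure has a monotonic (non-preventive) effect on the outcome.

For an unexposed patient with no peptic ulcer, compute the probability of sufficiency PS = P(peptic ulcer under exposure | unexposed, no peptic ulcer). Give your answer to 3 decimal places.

PS ≈ 0.271

p₁ = P(outcome | exposed) = 585/1970 = 0.29695
p₀ = P(outcome | unexposed) = 124/3494 = 0.035489
Under exogeneity and monotonicity, PS = (p₁ − p₀)/(1 − p₀).
PS = (0.29695 − 0.035489) / 0.96451 ≈ 0.2711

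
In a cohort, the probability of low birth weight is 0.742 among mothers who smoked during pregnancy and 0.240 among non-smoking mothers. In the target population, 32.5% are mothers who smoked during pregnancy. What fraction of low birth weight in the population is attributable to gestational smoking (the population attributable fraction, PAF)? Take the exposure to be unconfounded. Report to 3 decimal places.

Let p₁ = 0.742, p₀ = 0.24.
Overall risk P(Y=1) = π·p₁ + (1−π)·p₀ = 0.325×0.742 + 0.675×0.24 = 0.40315.
Under exogeneity, PAF = [P(Y=1) − p₀] / P(Y=1).
PAF = (0.40315 − 0.24) / 0.40315 ≈ 0.4047

PAF ≈ 0.405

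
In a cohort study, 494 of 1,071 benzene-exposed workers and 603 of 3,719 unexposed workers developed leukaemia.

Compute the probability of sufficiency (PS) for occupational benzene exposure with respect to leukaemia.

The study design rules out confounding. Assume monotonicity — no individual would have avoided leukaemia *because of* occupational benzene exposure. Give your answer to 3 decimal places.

p₁ = P(outcome | exposed) = 494/1071 = 0.46125
p₀ = P(outcome | unexposed) = 603/3719 = 0.16214
Under exogeneity and monotonicity, PS = (p₁ − p₀) / (1 − p₀).
PS = (0.46125 − 0.16214) / (1 − 0.16214) = 0.29911 / 0.83786 ≈ 0.3570

PS ≈ 0.357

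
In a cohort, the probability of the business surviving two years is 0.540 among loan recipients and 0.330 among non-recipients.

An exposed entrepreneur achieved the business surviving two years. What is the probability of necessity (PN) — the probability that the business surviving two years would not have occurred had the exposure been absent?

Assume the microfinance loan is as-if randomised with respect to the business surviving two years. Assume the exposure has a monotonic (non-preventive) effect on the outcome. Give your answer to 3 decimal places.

Let p₁ = 0.54, p₀ = 0.33.
Under exogeneity and monotonicity, PN = (p₁ − p₀) / p₁.
PN = (0.54 − 0.33) / 0.54 = 0.21 / 0.54 ≈ 0.3889

PN ≈ 0.389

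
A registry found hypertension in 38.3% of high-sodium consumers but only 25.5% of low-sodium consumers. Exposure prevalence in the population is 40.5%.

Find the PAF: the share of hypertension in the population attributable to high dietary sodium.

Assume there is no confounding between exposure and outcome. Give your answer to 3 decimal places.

p₁ = 0.383, p₀ = 0.255.
Overall risk P(Y=1) = π·p₁ + (1−π)·p₀ = 0.405×0.383 + 0.595×0.255 = 0.30684.
Under exogeneity, PAF = [P(Y=1) − p₀] / P(Y=1).
PAF = (0.30684 − 0.255) / 0.30684 ≈ 0.1689

PAF ≈ 0.169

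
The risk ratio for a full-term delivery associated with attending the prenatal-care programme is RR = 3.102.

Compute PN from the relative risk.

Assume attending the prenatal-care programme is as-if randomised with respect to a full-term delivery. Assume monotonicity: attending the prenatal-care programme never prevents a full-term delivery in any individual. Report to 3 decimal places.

PN ≈ 0.678

Under exogeneity and monotonicity, PN = (RR − 1) / RR = 1 − 1/RR.
PN = (3.102 − 1) / 3.102 = 2.102 / 3.102 ≈ 0.6776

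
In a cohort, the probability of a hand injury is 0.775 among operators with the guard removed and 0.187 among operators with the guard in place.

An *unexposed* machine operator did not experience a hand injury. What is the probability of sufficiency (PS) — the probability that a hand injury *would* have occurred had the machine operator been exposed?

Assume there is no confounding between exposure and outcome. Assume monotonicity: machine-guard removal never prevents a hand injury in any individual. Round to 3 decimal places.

PS ≈ 0.723

Let p₁ = 0.775, p₀ = 0.187.
Under exogeneity and monotonicity, PS = (p₁ − p₀) / (1 − p₀).
PS = (0.775 − 0.187) / (1 − 0.187) = 0.588 / 0.813 ≈ 0.7232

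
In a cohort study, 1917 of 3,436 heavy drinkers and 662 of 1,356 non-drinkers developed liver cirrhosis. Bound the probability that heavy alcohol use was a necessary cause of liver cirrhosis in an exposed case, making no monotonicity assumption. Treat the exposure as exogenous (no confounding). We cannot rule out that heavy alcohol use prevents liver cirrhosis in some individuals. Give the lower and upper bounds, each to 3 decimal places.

0.125 ≤ PN ≤ 0.917

p₁ = P(outcome | exposed) = 1917/3436 = 0.55792
p₀ = P(outcome | unexposed) = 662/1356 = 0.4882
Under exogeneity alone the bounds on PN are max{0,(p₁−p₀)/p₁} ≤ PN ≤ min{1,(1−p₀)/p₁}.
  lower = (p₁ − p₀)/p₁ = 0.069716 / 0.55792 ≈ 0.1250
  upper = min{1, (1 − p₀)/p₁} = 0.5118 / 0.55792 ≈ 0.9173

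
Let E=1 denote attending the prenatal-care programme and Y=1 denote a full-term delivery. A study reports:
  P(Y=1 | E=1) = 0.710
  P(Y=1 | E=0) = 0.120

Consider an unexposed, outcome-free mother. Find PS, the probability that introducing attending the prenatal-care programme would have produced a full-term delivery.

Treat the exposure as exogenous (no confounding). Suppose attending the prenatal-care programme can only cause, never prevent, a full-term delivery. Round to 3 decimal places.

Let p₁ = 0.71, p₀ = 0.12.
Under exogeneity and monotonicity, PS = (p₁ − p₀) / (1 − p₀).
PS = (0.71 − 0.12) / (1 − 0.12) = 0.59 / 0.88 ≈ 0.6705

PS ≈ 0.670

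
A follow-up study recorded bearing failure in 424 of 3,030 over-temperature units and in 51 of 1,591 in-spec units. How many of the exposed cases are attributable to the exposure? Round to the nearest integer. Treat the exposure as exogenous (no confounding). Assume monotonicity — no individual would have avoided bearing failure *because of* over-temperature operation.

p₁ = P(outcome | exposed) = 424/3030 = 0.13993
p₀ = P(outcome | unexposed) = 51/1591 = 0.032055
PN = (p₁ − p₀)/p₁ = (0.13993 − 0.032055) / 0.13993 ≈ 0.77093.
Attributable cases ≈ PN × (exposed cases) = 0.77093 × 424 ≈ 326.87.

about 327 cases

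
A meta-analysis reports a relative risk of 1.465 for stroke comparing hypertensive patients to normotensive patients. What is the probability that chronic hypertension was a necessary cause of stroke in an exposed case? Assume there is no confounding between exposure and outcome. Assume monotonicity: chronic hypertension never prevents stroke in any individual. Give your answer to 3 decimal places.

Under exogeneity and monotonicity, PN = (RR − 1) / RR = 1 − 1/RR.
PN = (1.465 − 1) / 1.465 = 0.465 / 1.465 ≈ 0.3174

PN ≈ 0.317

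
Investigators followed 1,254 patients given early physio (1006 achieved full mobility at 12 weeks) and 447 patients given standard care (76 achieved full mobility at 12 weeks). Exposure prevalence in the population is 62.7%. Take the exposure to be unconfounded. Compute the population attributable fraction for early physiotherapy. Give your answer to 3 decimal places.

PAF ≈ 0.700

p₁ = P(outcome | exposed) = 1006/1254 = 0.80223
p₀ = P(outcome | unexposed) = 76/447 = 0.17002
Overall risk P(Y=1) = π·p₁ + (1−π)·p₀ = 0.627×0.80223 + 0.373×0.17002 = 0.56642.
Under exogeneity, PAF = [P(Y=1) − p₀] / P(Y=1).
PAF = (0.56642 − 0.17002) / 0.56642 ≈ 0.6998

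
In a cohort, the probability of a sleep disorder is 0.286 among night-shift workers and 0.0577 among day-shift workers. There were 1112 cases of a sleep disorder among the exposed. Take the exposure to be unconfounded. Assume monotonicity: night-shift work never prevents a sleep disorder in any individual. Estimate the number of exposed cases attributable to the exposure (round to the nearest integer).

about 888 cases

Let p₁ = 0.286, p₀ = 0.0577.
PN = (p₁ − p₀)/p₁ = (0.286 − 0.0577) / 0.286 ≈ 0.79825.
Attributable cases ≈ PN × (exposed cases) = 0.79825 × 1112 ≈ 887.66.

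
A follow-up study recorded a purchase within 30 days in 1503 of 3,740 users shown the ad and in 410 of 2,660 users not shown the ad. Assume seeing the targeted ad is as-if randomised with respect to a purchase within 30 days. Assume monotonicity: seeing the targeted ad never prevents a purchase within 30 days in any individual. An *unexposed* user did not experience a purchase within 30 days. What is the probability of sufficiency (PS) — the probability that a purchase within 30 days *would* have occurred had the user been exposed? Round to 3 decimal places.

p₁ = P(outcome | exposed) = 1503/3740 = 0.40187
p₀ = P(outcome | unexposed) = 410/2660 = 0.15414
Under exogeneity and monotonicity, PS = (p₁ − p₀) / (1 − p₀).
PS = (0.40187 − 0.15414) / (1 − 0.15414) = 0.24774 / 0.84586 ≈ 0.2929

PS ≈ 0.293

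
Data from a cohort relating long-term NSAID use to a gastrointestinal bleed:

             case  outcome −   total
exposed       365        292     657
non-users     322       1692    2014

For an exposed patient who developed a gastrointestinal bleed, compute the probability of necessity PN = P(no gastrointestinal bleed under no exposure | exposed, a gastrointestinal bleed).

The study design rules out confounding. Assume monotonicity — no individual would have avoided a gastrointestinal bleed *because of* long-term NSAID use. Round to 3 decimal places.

p₁ = P(outcome | exposed) = 365/657 = 0.55556
p₀ = P(outcome | unexposed) = 322/2014 = 0.15988
Under exogeneity and monotonicity, PN = (p₁ − p₀) / p₁.
PN = (0.55556 − 0.15988) / 0.55556 = 0.39567 / 0.55556 ≈ 0.7122

PN ≈ 0.712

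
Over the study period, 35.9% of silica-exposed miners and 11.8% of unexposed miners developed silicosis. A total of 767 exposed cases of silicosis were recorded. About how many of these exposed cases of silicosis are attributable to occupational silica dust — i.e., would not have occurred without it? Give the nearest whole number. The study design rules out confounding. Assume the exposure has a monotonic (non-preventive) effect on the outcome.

about 515 cases

p₁ = 0.359, p₀ = 0.118.
PN = (p₁ − p₀)/p₁ = (0.359 − 0.118) / 0.359 ≈ 0.67131.
Attributable cases ≈ PN × (exposed cases) = 0.67131 × 767 ≈ 514.89.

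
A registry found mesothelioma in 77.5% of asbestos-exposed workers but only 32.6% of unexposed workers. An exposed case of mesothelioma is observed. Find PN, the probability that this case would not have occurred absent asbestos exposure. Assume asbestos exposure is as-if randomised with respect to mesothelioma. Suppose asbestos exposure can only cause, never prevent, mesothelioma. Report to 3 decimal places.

p₁ = 0.775, p₀ = 0.326.
Under exogeneity and monotonicity, PN = (p₁ − p₀) / p₁.
PN = (0.775 − 0.326) / 0.775 = 0.449 / 0.775 ≈ 0.5794

PN ≈ 0.579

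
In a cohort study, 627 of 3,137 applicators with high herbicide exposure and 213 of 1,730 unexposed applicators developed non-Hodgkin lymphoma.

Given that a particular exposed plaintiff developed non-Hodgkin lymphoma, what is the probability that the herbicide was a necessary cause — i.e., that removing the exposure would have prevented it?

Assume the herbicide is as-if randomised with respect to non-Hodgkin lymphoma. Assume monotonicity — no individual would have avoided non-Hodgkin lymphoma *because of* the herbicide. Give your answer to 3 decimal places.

p₁ = P(outcome | exposed) = 627/3137 = 0.19987
p₀ = P(outcome | unexposed) = 213/1730 = 0.12312
Under exogeneity and monotonicity, PN = (p₁ − p₀) / p₁.
PN = (0.19987 − 0.12312) / 0.19987 = 0.076751 / 0.19987 ≈ 0.3840

PN ≈ 0.384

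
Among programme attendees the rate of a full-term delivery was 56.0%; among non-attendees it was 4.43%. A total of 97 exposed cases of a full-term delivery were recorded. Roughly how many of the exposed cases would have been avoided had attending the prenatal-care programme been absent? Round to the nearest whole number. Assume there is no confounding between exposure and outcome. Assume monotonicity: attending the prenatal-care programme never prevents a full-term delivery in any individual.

about 89 cases

p₁ = 0.56, p₀ = 0.0443.
PN = (p₁ − p₀)/p₁ = (0.56 − 0.0443) / 0.56 ≈ 0.92089.
Attributable cases ≈ PN × (exposed cases) = 0.92089 × 97 ≈ 89.33.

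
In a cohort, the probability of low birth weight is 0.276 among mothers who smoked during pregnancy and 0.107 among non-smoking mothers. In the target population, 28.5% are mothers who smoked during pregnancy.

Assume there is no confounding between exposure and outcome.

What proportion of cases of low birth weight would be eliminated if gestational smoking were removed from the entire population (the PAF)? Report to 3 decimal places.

PAF ≈ 0.310

Let p₁ = 0.276, p₀ = 0.107.
Overall risk P(Y=1) = π·p₁ + (1−π)·p₀ = 0.285×0.276 + 0.715×0.107 = 0.15516.
Under exogeneity, PAF = [P(Y=1) − p₀] / P(Y=1).
PAF = (0.15516 − 0.107) / 0.15516 ≈ 0.3104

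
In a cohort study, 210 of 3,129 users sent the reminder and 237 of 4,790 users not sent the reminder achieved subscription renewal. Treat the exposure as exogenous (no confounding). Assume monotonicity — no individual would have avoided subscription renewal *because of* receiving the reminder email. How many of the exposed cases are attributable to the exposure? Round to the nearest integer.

p₁ = P(outcome | exposed) = 210/3129 = 0.067114
p₀ = P(outcome | unexposed) = 237/4790 = 0.049478
PN = (p₁ − p₀)/p₁ = (0.067114 − 0.049478) / 0.067114 ≈ 0.26278.
Attributable cases ≈ PN × (exposed cases) = 0.26278 × 210 ≈ 55.18.

about 55 cases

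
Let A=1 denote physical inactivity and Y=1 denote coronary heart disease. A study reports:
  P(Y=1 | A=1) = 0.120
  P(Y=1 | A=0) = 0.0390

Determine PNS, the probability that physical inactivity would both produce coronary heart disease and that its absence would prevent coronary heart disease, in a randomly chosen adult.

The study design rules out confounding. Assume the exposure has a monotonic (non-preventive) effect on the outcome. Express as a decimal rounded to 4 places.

Let p₁ = 0.12, p₀ = 0.039.
Under exogeneity and monotonicity, PNS = p₁ − p₀.
PNS = 0.12 − 0.039 = 0.081

PNS ≈ 0.0810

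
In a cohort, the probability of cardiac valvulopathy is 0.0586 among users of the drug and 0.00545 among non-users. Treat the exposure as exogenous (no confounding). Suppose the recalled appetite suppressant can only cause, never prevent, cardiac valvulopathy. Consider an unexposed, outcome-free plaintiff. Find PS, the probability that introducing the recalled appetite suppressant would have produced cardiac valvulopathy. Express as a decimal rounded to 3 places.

PS ≈ 0.053

Let p₁ = 0.0586, p₀ = 0.00545.
Under exogeneity and monotonicity, PS = (p₁ − p₀) / (1 − p₀).
PS = (0.0586 − 0.00545) / (1 − 0.00545) = 0.05315 / 0.99455 ≈ 0.0534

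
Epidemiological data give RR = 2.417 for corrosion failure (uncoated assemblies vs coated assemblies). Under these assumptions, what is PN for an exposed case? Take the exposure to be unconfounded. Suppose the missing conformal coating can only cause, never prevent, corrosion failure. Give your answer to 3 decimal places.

PN ≈ 0.586

Under exogeneity and monotonicity, PN = (RR − 1) / RR = 1 − 1/RR.
PN = (2.417 − 1) / 2.417 = 1.417 / 2.417 ≈ 0.5863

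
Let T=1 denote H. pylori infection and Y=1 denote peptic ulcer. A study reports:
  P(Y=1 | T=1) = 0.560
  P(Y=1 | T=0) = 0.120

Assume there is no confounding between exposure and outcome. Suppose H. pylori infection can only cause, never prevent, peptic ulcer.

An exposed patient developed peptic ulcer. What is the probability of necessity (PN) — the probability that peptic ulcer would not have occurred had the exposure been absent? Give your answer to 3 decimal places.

PN ≈ 0.786

Let p₁ = 0.56, p₀ = 0.12.
Under exogeneity and monotonicity, PN = (p₁ − p₀) / p₁.
PN = (0.56 − 0.12) / 0.56 = 0.44 / 0.56 ≈ 0.7857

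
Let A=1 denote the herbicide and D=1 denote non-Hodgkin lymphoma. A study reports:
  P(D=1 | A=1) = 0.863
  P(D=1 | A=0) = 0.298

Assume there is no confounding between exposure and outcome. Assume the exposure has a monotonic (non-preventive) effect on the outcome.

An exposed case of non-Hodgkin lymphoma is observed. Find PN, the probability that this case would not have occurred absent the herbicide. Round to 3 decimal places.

PN ≈ 0.655

Let p₁ = 0.863, p₀ = 0.298.
Under exogeneity and monotonicity, PN = (p₁ − p₀) / p₁.
PN = (0.863 − 0.298) / 0.863 = 0.565 / 0.863 ≈ 0.6547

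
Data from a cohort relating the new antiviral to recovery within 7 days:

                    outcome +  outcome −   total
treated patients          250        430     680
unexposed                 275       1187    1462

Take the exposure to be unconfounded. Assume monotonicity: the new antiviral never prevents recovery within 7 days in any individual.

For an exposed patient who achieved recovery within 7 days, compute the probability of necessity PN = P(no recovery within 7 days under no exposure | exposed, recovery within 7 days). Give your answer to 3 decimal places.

p₁ = P(outcome | exposed) = 250/680 = 0.36765
p₀ = P(outcome | unexposed) = 275/1462 = 0.1881
Under exogeneity and monotonicity, PN = (p₁ − p₀)/p₁.
PN = (0.36765 − 0.1881) / 0.36765 ≈ 0.4884

PN ≈ 0.488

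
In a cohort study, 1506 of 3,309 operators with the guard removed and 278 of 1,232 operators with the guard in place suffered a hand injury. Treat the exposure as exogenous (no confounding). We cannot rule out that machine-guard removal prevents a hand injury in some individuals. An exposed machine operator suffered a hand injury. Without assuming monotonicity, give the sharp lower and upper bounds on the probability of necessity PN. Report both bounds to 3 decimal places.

p₁ = P(outcome | exposed) = 1506/3309 = 0.45512
p₀ = P(outcome | unexposed) = 278/1232 = 0.22565
Under exogeneity alone the bounds on PN are max{0,(p₁−p₀)/p₁} ≤ PN ≤ min{1,(1−p₀)/p₁}.
  lower = (p₁ − p₀)/p₁ = 0.22947 / 0.45512 ≈ 0.5042
  upper = min{1, (1 − p₀)/p₁} = 0.77435 / 0.45512 ≈ 1.7014 → capped at 1

0.504 ≤ PN ≤ 1.000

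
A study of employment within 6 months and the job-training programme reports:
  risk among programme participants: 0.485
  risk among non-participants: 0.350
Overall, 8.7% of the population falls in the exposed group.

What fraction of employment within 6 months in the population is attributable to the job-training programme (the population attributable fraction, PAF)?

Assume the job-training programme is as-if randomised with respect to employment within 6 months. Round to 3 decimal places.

Let p₁ = 0.485, p₀ = 0.35.
Overall risk P(Y=1) = π·p₁ + (1−π)·p₀ = 0.087×0.485 + 0.913×0.35 = 0.36174.
Under exogeneity, PAF = [P(Y=1) − p₀] / P(Y=1).
PAF = (0.36174 − 0.35) / 0.36174 ≈ 0.0325

PAF ≈ 0.032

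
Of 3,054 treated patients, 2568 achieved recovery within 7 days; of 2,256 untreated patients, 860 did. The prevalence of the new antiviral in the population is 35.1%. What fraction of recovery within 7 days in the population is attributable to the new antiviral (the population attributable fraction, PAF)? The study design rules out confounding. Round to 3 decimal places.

p₁ = P(outcome | exposed) = 2568/3054 = 0.84086
p₀ = P(outcome | unexposed) = 860/2256 = 0.38121
Overall risk P(Y=1) = π·p₁ + (1−π)·p₀ = 0.351×0.84086 + 0.649×0.38121 = 0.54255.
Under exogeneity, PAF = [P(Y=1) − p₀] / P(Y=1).
PAF = (0.54255 − 0.38121) / 0.54255 ≈ 0.2974

PAF ≈ 0.297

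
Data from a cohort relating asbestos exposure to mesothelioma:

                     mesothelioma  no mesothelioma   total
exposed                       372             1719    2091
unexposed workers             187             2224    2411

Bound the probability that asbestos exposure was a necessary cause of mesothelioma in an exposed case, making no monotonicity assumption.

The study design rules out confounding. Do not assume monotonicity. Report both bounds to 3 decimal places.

p₁ = P(outcome | exposed) = 372/2091 = 0.17791
p₀ = P(outcome | unexposed) = 187/2411 = 0.077561
Under exogeneity alone the bounds on PN are max{0,(p₁−p₀)/p₁} ≤ PN ≤ min{1,(1−p₀)/p₁}.
  lower = (p₁ − p₀)/p₁ = 0.10034 / 0.17791 ≈ 0.5640
  upper = min{1, (1 − p₀)/p₁} = 0.92244 / 0.17791 ≈ 5.1850 → capped at 1

0.564 ≤ PN ≤ 1.000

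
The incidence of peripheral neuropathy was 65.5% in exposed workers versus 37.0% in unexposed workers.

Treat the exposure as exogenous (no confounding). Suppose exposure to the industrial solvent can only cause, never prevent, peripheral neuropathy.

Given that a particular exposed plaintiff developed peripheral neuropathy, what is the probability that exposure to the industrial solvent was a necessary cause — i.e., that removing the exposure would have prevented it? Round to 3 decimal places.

PN ≈ 0.435

p₁ = 0.655, p₀ = 0.37.
Under exogeneity and monotonicity, PN = (p₁ − p₀) / p₁.
PN = (0.655 − 0.37) / 0.655 = 0.285 / 0.655 ≈ 0.4351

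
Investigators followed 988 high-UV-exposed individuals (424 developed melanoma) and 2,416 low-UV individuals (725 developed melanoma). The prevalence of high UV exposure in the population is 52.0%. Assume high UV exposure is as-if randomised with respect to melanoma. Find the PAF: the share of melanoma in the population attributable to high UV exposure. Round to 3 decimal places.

p₁ = P(outcome | exposed) = 424/988 = 0.42915
p₀ = P(outcome | unexposed) = 725/2416 = 0.30008
Overall risk P(Y=1) = π·p₁ + (1−π)·p₀ = 0.52×0.42915 + 0.48×0.30008 = 0.3672.
Under exogeneity, PAF = [P(Y=1) − p₀] / P(Y=1).
PAF = (0.3672 − 0.30008) / 0.3672 ≈ 0.1828

PAF ≈ 0.183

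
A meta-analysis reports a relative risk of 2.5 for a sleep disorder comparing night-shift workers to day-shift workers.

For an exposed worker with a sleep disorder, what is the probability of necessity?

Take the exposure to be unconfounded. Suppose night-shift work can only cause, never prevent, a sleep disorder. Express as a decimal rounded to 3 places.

Under exogeneity and monotonicity, PN = (RR − 1) / RR = 1 − 1/RR.
PN = (2.5 − 1) / 2.5 = 1.5 / 2.5 ≈ 0.6000

PN ≈ 0.600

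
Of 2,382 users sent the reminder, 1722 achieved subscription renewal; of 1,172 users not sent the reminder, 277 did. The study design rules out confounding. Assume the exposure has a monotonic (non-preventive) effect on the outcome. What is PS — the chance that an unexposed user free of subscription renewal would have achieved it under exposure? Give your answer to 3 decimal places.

p₁ = P(outcome | exposed) = 1722/2382 = 0.72292
p₀ = P(outcome | unexposed) = 277/1172 = 0.23635
Under exogeneity and monotonicity, PS = (p₁ − p₀) / (1 − p₀).
PS = (0.72292 − 0.23635) / (1 − 0.23635) = 0.48657 / 0.76365 ≈ 0.6372

PS ≈ 0.637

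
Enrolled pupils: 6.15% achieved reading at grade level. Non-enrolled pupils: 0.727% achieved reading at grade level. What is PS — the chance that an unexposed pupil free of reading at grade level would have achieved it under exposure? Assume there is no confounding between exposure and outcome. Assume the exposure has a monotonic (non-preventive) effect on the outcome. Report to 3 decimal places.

p₁ = 0.0615, p₀ = 0.00727.
Under exogeneity and monotonicity, PS = (p₁ − p₀) / (1 − p₀).
PS = (0.0615 − 0.00727) / (1 − 0.00727) = 0.05423 / 0.99273 ≈ 0.0546

PS ≈ 0.055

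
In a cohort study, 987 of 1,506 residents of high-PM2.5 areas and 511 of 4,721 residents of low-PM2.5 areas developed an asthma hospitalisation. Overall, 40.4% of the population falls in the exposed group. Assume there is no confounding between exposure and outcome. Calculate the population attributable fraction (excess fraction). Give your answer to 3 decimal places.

PAF ≈ 0.671

p₁ = P(outcome | exposed) = 987/1506 = 0.65538
p₀ = P(outcome | unexposed) = 511/4721 = 0.10824
Overall risk P(Y=1) = π·p₁ + (1−π)·p₀ = 0.404×0.65538 + 0.596×0.10824 = 0.32928.
Under exogeneity, PAF = [P(Y=1) − p₀] / P(Y=1).
PAF = (0.32928 − 0.10824) / 0.32928 ≈ 0.6713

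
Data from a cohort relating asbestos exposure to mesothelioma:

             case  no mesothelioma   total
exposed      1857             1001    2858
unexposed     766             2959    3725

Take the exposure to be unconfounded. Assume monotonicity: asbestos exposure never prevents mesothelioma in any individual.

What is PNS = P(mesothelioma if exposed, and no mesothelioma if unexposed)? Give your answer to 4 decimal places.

p₁ = P(outcome | exposed) = 1857/2858 = 0.64976
p₀ = P(outcome | unexposed) = 766/3725 = 0.20564
Under exogeneity and monotonicity, PNS = p₁ − p₀.
PNS = 0.64976 − 0.20564 = 0.44412

PNS ≈ 0.4441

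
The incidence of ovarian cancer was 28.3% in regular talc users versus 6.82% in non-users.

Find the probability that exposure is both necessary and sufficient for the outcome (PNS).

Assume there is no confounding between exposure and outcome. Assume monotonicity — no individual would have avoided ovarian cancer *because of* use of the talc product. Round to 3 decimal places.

PNS ≈ 0.215

p₁ = 0.283, p₀ = 0.0682.
Under exogeneity and monotonicity, PNS = p₁ − p₀.
PNS = 0.283 − 0.0682 = 0.2148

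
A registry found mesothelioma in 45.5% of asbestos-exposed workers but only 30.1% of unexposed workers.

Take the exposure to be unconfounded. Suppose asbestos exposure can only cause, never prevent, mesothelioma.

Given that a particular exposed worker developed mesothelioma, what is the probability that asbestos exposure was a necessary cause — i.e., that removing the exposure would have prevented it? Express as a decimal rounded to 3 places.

p₁ = 0.455, p₀ = 0.301.
Under exogeneity and monotonicity, PN = (p₁ − p₀) / p₁.
PN = (0.455 − 0.301) / 0.455 = 0.154 / 0.455 ≈ 0.3385

PN ≈ 0.338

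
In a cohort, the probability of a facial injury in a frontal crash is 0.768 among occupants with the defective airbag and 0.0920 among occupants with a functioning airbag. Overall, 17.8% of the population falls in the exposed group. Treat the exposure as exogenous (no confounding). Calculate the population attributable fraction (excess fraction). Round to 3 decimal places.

Let p₁ = 0.768, p₀ = 0.092.
Overall risk P(Y=1) = π·p₁ + (1−π)·p₀ = 0.178×0.768 + 0.822×0.092 = 0.21233.
Under exogeneity, PAF = [P(Y=1) − p₀] / P(Y=1).
PAF = (0.21233 − 0.092) / 0.21233 ≈ 0.5667

PAF ≈ 0.567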